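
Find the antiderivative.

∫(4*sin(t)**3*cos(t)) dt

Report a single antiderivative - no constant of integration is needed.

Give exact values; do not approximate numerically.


Answer: sin(t)**4.


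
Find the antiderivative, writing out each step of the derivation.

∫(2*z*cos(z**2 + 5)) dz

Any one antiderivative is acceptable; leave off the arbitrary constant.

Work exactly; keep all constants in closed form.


Step 1. Substitute u = z**2 + 5, turning ∫(2*z*cos(z**2 + 5)) dz into ∫(cos(u)) du: now ∫(cos(u)) du.
Step 2. Evaluate the standard form: now sin(u).
Step 3. Substitute back u = z**2 + 5: now sin(z**2 + 5).
Answer: sin(z**2 + 5).


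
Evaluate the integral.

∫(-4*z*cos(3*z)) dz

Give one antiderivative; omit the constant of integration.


Answer: -4*z*sin(3*z)/3 - 4*cos(3*z)/9.


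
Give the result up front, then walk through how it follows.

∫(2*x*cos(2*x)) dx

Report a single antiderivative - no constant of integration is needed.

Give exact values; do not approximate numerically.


The answer is x*sin(2*x) + cos(2*x)/2.
Step 1. Integrate ∫(2*x*cos(2*x)) dx by parts with u = x, dv = (2*cos(2*x)) dx, so v = sin(2*x): now x*sin(2*x) + ∫(-sin(2*x)) dx.
Step 2. Evaluate the standard form: now x*sin(2*x) + cos(2*x)/2.
Answer: x*sin(2*x) + cos(2*x)/2.


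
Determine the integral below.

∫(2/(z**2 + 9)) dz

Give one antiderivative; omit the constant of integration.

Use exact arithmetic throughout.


Answer: 2*atan(z/3)/3.


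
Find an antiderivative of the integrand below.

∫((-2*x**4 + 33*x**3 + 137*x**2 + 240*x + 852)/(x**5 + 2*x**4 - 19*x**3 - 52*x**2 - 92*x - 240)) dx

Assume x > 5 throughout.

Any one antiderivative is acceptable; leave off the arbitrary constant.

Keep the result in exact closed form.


Answer: 4*log(x - 5) - 3*log(x + 3) - 3*log(x + 4) - 2*atan(x/2).


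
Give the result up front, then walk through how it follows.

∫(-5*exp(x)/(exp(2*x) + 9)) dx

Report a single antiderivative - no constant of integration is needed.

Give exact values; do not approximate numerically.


The answer is -5*atan(exp(x)/3)/3.
Step 1. Substitute u = exp(x), turning ∫(-5*exp(x)/(exp(2*x) + 9)) dx into ∫(-5/(u**2 + 9)) du: now ∫(-5/(u**2 + 9)) du.
Step 2. Evaluate the standard form: now -5*atan(u/3)/3.
Step 3. Substitute back u = exp(x): now -5*atan(exp(x)/3)/3.
Answer: -5*atan(exp(x)/3)/3.


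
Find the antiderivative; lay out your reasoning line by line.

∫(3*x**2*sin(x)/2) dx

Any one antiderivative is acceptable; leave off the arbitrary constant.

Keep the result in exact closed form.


Step 1. Integrate ∫(3*x**2*sin(x)/2) dx by parts with u = x**2, dv = (3*sin(x)/2) dx, so v = -3*cos(x)/2: now -3*x**2*cos(x)/2 + ∫(3*x*cos(x)) dx.
Step 2. Integrate ∫(3*x*cos(x)) dx by parts with u = x, dv = (3*cos(x)) dx, so v = 3*sin(x): now -3*x**2*cos(x)/2 + 3*x*sin(x) + ∫(-3*sin(x)) dx.
Step 3. Evaluate the standard form: now -3*x**2*cos(x)/2 + 3*x*sin(x) + 3*cos(x).
Answer: -3*x**2*cos(x)/2 + 3*x*sin(x) + 3*cos(x).


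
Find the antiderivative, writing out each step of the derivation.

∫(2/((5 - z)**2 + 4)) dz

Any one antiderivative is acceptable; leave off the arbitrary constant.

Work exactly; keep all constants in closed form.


Step 1. Substitute u = 5 - z, turning ∫(2/((5 - z)**2 + 4)) dz into ∫(-2/(u**2 + 4)) du: now ∫(-2/(u**2 + 4)) du.
Step 2. Evaluate the standard form: now -atan(u/2).
Step 3. Substitute back u = 5 - z: now atan(z/2 - 5/2).
Answer: atan(z/2 - 5/2).


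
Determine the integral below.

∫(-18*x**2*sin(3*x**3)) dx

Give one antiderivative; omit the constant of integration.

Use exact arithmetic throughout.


Answer: 2*cos(3*x**3).


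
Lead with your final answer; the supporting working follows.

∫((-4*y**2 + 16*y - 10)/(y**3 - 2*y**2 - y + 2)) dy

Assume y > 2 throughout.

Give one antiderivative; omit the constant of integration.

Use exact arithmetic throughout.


The answer is 2*log(y - 2) - log(y - 1) - 5*log(y + 1).
Step 1. Decompose ∫((-4*y**2 + 16*y - 10)/(y**3 - 2*y**2 - y + 2)) dy by partial fractions, (-4*y**2 + 16*y - 10)/(y**3 - 2*y**2 - y + 2) = -5/(y + 1) - 1/(y - 1) + 2/(y - 2): now ∫(2/(y - 2)) dy + ∫(-1/(y - 1)) dy + ∫(-5/(y + 1)) dy.
Step 2. Evaluate the standard form [assuming y > 2]: now 2*log(y - 2) + ∫(-1/(y - 1)) dy + ∫(-5/(y + 1)) dy.
Step 3. Evaluate the standard form [assuming y > -1]: now 2*log(y - 2) - 5*log(y + 1) + ∫(-1/(y - 1)) dy.
Step 4. Evaluate the standard form [assuming y > 1]: now 2*log(y - 2) - log(y - 1) - 5*log(y + 1).
Answer: 2*log(y - 2) - log(y - 1) - 5*log(y + 1).


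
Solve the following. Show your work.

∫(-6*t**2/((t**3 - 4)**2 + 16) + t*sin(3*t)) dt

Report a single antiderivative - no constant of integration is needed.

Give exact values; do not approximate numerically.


Step 1. Rewrite: now ∫(t*sin(3*t)) dt + ∫(-6*t**2/((t**3 - 4)**2 + 16)) dt.
Step 2. Integrate ∫(t*sin(3*t)) dt by parts with u = t, dv = (sin(3*t)) dt, so v = -cos(3*t)/3: now -t*cos(3*t)/3 + ∫(-6*t**2/((t**3 - 4)**2 + 16)) dt + ∫(cos(3*t)/3) dt.
Step 3. Evaluate the standard form: now -t*cos(3*t)/3 + sin(3*t)/9 + ∫(-6*t**2/((t**3 - 4)**2 + 16)) dt.
Step 4. Substitute u = t**3 - 4, turning ∫(-6*t**2/((t**3 - 4)**2 + 16)) dt into ∫(-2/(u**2 + 16)) du: now -t*cos(3*t)/3 + sin(3*t)/9 + ∫(-2/(u**2 + 16)) du.
Step 5. Evaluate the standard form: now -t*cos(3*t)/3 + sin(3*t)/9 - atan(u/4)/2.
Step 6. Substitute back u = t**3 - 4: now -t*cos(3*t)/3 + sin(3*t)/9 - atan(t**3/4 - 1)/2.
Answer: -t*cos(3*t)/3 + sin(3*t)/9 - atan(t**3/4 - 1)/2.


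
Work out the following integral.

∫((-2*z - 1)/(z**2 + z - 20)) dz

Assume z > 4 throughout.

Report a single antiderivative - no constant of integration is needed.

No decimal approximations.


Answer: -log(z - 4) - log(z + 5).


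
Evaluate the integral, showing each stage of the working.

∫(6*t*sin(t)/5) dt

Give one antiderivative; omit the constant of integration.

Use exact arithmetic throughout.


Step 1. Integrate ∫(6*t*sin(t)/5) dt by parts with u = t, dv = (6*sin(t)/5) dt, so v = -6*cos(t)/5: now -6*t*cos(t)/5 + ∫(6*cos(t)/5) dt.
Step 2. Evaluate the standard form: now -6*t*cos(t)/5 + 6*sin(t)/5.
Answer: -6*t*cos(t)/5 + 6*sin(t)/5.


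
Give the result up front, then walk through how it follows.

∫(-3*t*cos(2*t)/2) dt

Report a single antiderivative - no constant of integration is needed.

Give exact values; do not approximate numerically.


The answer is -3*t*sin(2*t)/4 - 3*cos(2*t)/8.
Step 1. Integrate ∫(-3*t*cos(2*t)/2) dt by parts with u = t, dv = (-3*cos(2*t)/2) dt, so v = -3*sin(2*t)/4: now -3*t*sin(2*t)/4 + ∫(3*sin(2*t)/4) dt.
Step 2. Evaluate the standard form: now -3*t*sin(2*t)/4 - 3*cos(2*t)/8.
Answer: -3*t*sin(2*t)/4 - 3*cos(2*t)/8.


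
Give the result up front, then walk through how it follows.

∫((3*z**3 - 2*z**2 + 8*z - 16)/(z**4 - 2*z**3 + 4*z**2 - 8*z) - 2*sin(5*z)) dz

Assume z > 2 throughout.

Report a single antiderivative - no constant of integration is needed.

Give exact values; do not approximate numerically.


The answer is 2*log(z) + log(z - 2) + 2*cos(5*z)/5 + atan(z/2).
Step 1. Rewrite: now ∫((3*z**3 - 2*z**2 + 8*z - 16)/(z**4 - 2*z**3 + 4*z**2 - 8*z)) dz + ∫(-2*sin(5*z)) dz.
Step 2. Decompose ∫((3*z**3 - 2*z**2 + 8*z - 16)/(z**4 - 2*z**3 + 4*z**2 - 8*z)) dz by partial fractions, (3*z**3 - 2*z**2 + 8*z - 16)/(z**4 - 2*z**3 + 4*z**2 - 8*z) = 2/(z**2 + 4) + 1/(z - 2) + 2/z: now ∫(2/z) dz + ∫(1/(z - 2)) dz + ∫(2/(z**2 + 4)) dz + ∫(-2*sin(5*z)) dz.
Step 3. Evaluate the standard form [assuming z > 2]: now log(z - 2) + ∫(2/z) dz + ∫(2/(z**2 + 4)) dz + ∫(-2*sin(5*z)) dz.
Step 4. Evaluate the standard form [assuming z > 0]: now 2*log(z) + log(z - 2) + ∫(2/(z**2 + 4)) dz + ∫(-2*sin(5*z)) dz.
Step 5. Evaluate the standard form: now 2*log(z) + log(z - 2) + atan(z/2) + ∫(-2*sin(5*z)) dz.
Step 6. Evaluate the standard form: now 2*log(z) + log(z - 2) + 2*cos(5*z)/5 + atan(z/2).
Answer: 2*log(z) + log(z - 2) + 2*cos(5*z)/5 + atan(z/2).


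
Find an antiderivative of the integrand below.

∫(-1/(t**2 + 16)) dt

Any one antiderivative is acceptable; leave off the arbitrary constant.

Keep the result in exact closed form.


Answer: -atan(t/4)/4.


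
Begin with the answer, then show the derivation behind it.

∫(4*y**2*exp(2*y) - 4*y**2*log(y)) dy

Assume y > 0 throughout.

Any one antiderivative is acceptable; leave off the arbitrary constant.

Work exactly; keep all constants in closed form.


The answer is -4*y**3*log(y)/3 + 4*y**3/9 + 2*y**2*exp(2*y) - 2*y*exp(2*y) + exp(2*y).
Step 1. Rewrite: now ∫(4*y**2*exp(2*y)) dy + ∫(-4*y**2*log(y)) dy.
Step 2. Integrate ∫(4*y**2*exp(2*y)) dy by parts with u = y**2, dv = (4*exp(2*y)) dy, so v = 2*exp(2*y): now 2*y**2*exp(2*y) + ∫(-4*y*exp(2*y)) dy + ∫(-4*y**2*log(y)) dy.
Step 3. Integrate ∫(-4*y*exp(2*y)) dy by parts with u = y, dv = (-4*exp(2*y)) dy, so v = -2*exp(2*y): now 2*y**2*exp(2*y) - 2*y*exp(2*y) + ∫(-4*y**2*log(y)) dy + ∫(2*exp(2*y)) dy.
Step 4. Evaluate the standard form: now 2*y**2*exp(2*y) - 2*y*exp(2*y) + exp(2*y) + ∫(-4*y**2*log(y)) dy.
Step 5. Integrate ∫(-4*y**2*log(y)) dy by parts with u = log(y), dv = (-4*y**2) dy, so v = -4*y**3/3 [assuming y > 0]: now -4*y**3*log(y)/3 + 2*y**2*exp(2*y) - 2*y*exp(2*y) + exp(2*y) + ∫(4*y**2/3) dy.
Step 6. Evaluate the standard form: now -4*y**3*log(y)/3 + 4*y**3/9 + 2*y**2*exp(2*y) - 2*y*exp(2*y) + exp(2*y).
Answer: -4*y**3*log(y)/3 + 4*y**3/9 + 2*y**2*exp(2*y) - 2*y*exp(2*y) + exp(2*y).


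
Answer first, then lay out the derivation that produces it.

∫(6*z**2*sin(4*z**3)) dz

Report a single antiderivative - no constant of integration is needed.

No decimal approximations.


The answer is -cos(4*z**3)/2.
Step 1. Substitute u = z**3, turning ∫(6*z**2*sin(4*z**3)) dz into ∫(2*sin(4*u)) du: now ∫(2*sin(4*u)) du.
Step 2. Evaluate the standard form: now -cos(4*u)/2.
Step 3. Substitute back u = z**3: now -cos(4*z**3)/2.
Answer: -cos(4*z**3)/2.


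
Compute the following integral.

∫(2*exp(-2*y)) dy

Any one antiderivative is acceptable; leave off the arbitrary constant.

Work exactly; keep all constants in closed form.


Answer: -exp(-2*y).


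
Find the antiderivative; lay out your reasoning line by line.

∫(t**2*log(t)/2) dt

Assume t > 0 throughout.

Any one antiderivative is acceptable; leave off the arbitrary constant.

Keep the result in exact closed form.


Step 1. Integrate ∫(t**2*log(t)/2) dt by parts with u = log(t), dv = (t**2/2) dt, so v = t**3/6 [assuming t > 0]: now t**3*log(t)/6 + ∫(-t**2/6) dt.
Step 2. Evaluate the standard form: now t**3*log(t)/6 - t**3/18.
Answer: t**3*log(t)/6 - t**3/18.


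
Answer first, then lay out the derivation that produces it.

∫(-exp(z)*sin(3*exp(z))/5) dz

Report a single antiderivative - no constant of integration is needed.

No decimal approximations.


The answer is cos(3*exp(z))/15.
Step 1. Substitute u = exp(z), turning ∫(-exp(z)*sin(3*exp(z))/5) dz into ∫(-sin(3*u)/5) du: now ∫(-sin(3*u)/5) du.
Step 2. Evaluate the standard form: now cos(3*u)/15.
Step 3. Substitute back u = exp(z): now cos(3*exp(z))/15.
Answer: cos(3*exp(z))/15.


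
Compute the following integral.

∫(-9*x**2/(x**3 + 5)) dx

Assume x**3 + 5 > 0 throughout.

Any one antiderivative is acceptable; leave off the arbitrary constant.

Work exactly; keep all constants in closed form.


Answer: -3*log(x**3 + 5).


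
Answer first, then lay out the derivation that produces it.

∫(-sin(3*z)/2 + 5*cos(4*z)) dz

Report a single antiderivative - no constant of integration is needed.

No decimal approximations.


The answer is 5*sin(4*z)/4 + cos(3*z)/6.
Step 1. Rewrite: now ∫(-sin(3*z)/2) dz + ∫(5*cos(4*z)) dz.
Step 2. Evaluate the standard form: now 5*sin(4*z)/4 + ∫(-sin(3*z)/2) dz.
Step 3. Evaluate the standard form: now 5*sin(4*z)/4 + cos(3*z)/6.
Answer: 5*sin(4*z)/4 + cos(3*z)/6.


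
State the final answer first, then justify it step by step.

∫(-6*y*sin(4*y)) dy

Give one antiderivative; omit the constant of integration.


The answer is 3*y*cos(4*y)/2 - 3*sin(4*y)/8.
Step 1. Integrate ∫(-6*y*sin(4*y)) dy by parts with u = y, dv = (-6*sin(4*y)) dy, so v = 3*cos(4*y)/2: now 3*y*cos(4*y)/2 + ∫(-3*cos(4*y)/2) dy.
Step 2. Evaluate the standard form: now 3*y*cos(4*y)/2 - 3*sin(4*y)/8.
Answer: 3*y*cos(4*y)/2 - 3*sin(4*y)/8.


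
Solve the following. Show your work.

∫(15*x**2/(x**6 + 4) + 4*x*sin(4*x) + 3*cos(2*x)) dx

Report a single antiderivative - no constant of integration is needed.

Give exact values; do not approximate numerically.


Step 1. Rewrite: now ∫(4*x*sin(4*x)) dx + ∫(15*x**2/(x**6 + 4)) dx + ∫(3*cos(2*x)) dx.
Step 2. Evaluate the standard form: now 3*sin(2*x)/2 + ∫(4*x*sin(4*x)) dx + ∫(15*x**2/(x**6 + 4)) dx.
Step 3. Integrate ∫(4*x*sin(4*x)) dx by parts with u = x, dv = (4*sin(4*x)) dx, so v = -cos(4*x): now -x*cos(4*x) + 3*sin(2*x)/2 + ∫(15*x**2/(x**6 + 4)) dx + ∫(cos(4*x)) dx.
Step 4. Evaluate the standard form: now -x*cos(4*x) + 3*sin(2*x)/2 + sin(4*x)/4 + ∫(15*x**2/(x**6 + 4)) dx.
Step 5. Substitute u = x**3, turning ∫(15*x**2/(x**6 + 4)) dx into ∫(5/(u**2 + 4)) du: now -x*cos(4*x) + 3*sin(2*x)/2 + sin(4*x)/4 + ∫(5/(u**2 + 4)) du.
Step 6. Evaluate the standard form: now -x*cos(4*x) + 3*sin(2*x)/2 + sin(4*x)/4 + 5*atan(u/2)/2.
Step 7. Substitute back u = x**3: now -x*cos(4*x) + 3*sin(2*x)/2 + sin(4*x)/4 + 5*atan(x**3/2)/2.
Answer: -x*cos(4*x) + 3*sin(2*x)/2 + sin(4*x)/4 + 5*atan(x**3/2)/2.


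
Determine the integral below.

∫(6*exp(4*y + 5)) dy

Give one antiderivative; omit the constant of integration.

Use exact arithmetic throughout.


Answer: 3*exp(4*y + 5)/2.


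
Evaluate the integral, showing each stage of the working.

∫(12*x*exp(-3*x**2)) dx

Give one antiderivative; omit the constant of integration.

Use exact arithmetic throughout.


Step 1. Substitute u = x**2, turning ∫(12*x*exp(-3*x**2)) dx into ∫(6*exp(-3*u)) du: now ∫(6*exp(-3*u)) du.
Step 2. Evaluate the standard form: now -2*exp(-3*u).
Step 3. Substitute back u = x**2: now -2*exp(-3*x**2).
Answer: -2*exp(-3*x**2).


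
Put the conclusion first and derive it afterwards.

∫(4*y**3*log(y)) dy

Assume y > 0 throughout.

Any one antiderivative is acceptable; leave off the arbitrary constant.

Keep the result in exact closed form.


The answer is y**4*log(y) - y**4/4.
Step 1. Integrate ∫(4*y**3*log(y)) dy by parts with u = log(y), dv = (4*y**3) dy, so v = y**4 [assuming y > 0]: now y**4*log(y) + ∫(-y**3) dy.
Step 2. Evaluate the standard form: now y**4*log(y) - y**4/4.
Answer: y**4*log(y) - y**4/4.


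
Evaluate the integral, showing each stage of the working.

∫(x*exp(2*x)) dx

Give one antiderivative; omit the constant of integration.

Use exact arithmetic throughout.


Step 1. Integrate ∫(x*exp(2*x)) dx by parts with u = x, dv = (exp(2*x)) dx, so v = exp(2*x)/2: now x*exp(2*x)/2 + ∫(-exp(2*x)/2) dx.
Step 2. Evaluate the standard form: now x*exp(2*x)/2 - exp(2*x)/4.
Answer: x*exp(2*x)/2 - exp(2*x)/4.


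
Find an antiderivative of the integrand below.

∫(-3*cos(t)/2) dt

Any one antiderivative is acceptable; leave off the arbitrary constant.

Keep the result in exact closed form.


Answer: -3*sin(t)/2.


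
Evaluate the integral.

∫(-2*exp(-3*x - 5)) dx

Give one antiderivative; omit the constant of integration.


Answer: 2*exp(-3*x - 5)/3.


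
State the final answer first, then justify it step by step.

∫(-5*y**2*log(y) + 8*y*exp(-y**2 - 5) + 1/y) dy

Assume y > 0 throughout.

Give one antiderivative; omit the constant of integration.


The answer is -5*y**3*log(y)/3 + 5*y**3/9 - 4*exp(-y**2 - 5) + log(y).
Step 1. Rewrite: now ∫(1/y) dy + ∫(8*y*exp(-y**2 - 5)) dy + ∫(-5*y**2*log(y)) dy.
Step 2. Substitute u = y**2 + 5, turning ∫(8*y*exp(-y**2 - 5)) dy into ∫(4*exp(-u)) du: now ∫(1/y) dy + ∫(-5*y**2*log(y)) dy + ∫(4*exp(-u)) du.
Step 3. Evaluate the standard form: now ∫(1/y) dy + ∫(-5*y**2*log(y)) dy - 4*exp(-u).
Step 4. Substitute back u = y**2 + 5: now -4*exp(-y**2 - 5) + ∫(1/y) dy + ∫(-5*y**2*log(y)) dy.
Step 5. Integrate ∫(-5*y**2*log(y)) dy by parts with u = log(y), dv = (-5*y**2) dy, so v = -5*y**3/3 [assuming y > 0]: now -5*y**3*log(y)/3 - 4*exp(-y**2 - 5) + ∫(1/y) dy + ∫(5*y**2/3) dy.
Step 6. Evaluate the standard form: now -5*y**3*log(y)/3 + 5*y**3/9 - 4*exp(-y**2 - 5) + ∫(1/y) dy.
Step 7. Evaluate the standard form [assuming y > 0]: now -5*y**3*log(y)/3 + 5*y**3/9 - 4*exp(-y**2 - 5) + log(y).
Answer: -5*y**3*log(y)/3 + 5*y**3/9 - 4*exp(-y**2 - 5) + log(y).


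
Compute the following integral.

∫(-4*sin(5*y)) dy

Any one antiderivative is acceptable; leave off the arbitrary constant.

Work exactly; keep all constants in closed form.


Answer: 4*cos(5*y)/5.


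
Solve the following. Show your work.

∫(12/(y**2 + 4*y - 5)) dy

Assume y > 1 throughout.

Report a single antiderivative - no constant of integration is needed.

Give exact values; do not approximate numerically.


Step 1. Decompose ∫(12/(y**2 + 4*y - 5)) dy by partial fractions, 12/(y**2 + 4*y - 5) = -2/(y + 5) + 2/(y - 1): now ∫(2/(y - 1)) dy + ∫(-2/(y + 5)) dy.
Step 2. Evaluate the standard form [assuming y > 1]: now 2*log(y - 1) + ∫(-2/(y + 5)) dy.
Step 3. Evaluate the standard form [assuming y > -5]: now 2*log(y - 1) - 2*log(y + 5).
Answer: 2*log(y - 1) - 2*log(y + 5).


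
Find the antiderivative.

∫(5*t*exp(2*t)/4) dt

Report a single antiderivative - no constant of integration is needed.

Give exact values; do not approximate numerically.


Answer: 5*t*exp(2*t)/8 - 5*exp(2*t)/16.


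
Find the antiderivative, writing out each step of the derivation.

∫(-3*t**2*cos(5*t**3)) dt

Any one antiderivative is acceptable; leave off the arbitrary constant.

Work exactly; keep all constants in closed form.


Step 1. Substitute u = t**3, turning ∫(-3*t**2*cos(5*t**3)) dt into ∫(-cos(5*u)) du: now ∫(-cos(5*u)) du.
Step 2. Evaluate the standard form: now -sin(5*u)/5.
Step 3. Substitute back u = t**3: now -sin(5*t**3)/5.
Answer: -sin(5*t**3)/5.


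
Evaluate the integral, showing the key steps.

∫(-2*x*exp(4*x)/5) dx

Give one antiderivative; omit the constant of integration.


Step 1. Integrate ∫(-2*x*exp(4*x)/5) dx by parts with u = x, dv = (-2*exp(4*x)/5) dx, so v = -exp(4*x)/10: now -x*exp(4*x)/10 + ∫(exp(4*x)/10) dx.
Step 2. Evaluate the standard form: now -x*exp(4*x)/10 + exp(4*x)/40.
Answer: -x*exp(4*x)/10 + exp(4*x)/40.


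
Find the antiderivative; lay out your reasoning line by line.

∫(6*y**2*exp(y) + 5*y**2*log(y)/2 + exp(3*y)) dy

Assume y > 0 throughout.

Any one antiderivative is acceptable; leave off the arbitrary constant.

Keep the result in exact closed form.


Step 1. Rewrite: now ∫(6*y**2*exp(y)) dy + ∫(5*y**2*log(y)/2) dy + ∫(exp(3*y)) dy.
Step 2. Evaluate the standard form: now exp(3*y)/3 + ∫(6*y**2*exp(y)) dy + ∫(5*y**2*log(y)/2) dy.
Step 3. Integrate ∫(5*y**2*log(y)/2) dy by parts with u = log(y), dv = (5*y**2/2) dy, so v = 5*y**3/6 [assuming y > 0]: now 5*y**3*log(y)/6 + exp(3*y)/3 + ∫(-5*y**2/6) dy + ∫(6*y**2*exp(y)) dy.
Step 4. Evaluate the standard form: now 5*y**3*log(y)/6 - 5*y**3/18 + exp(3*y)/3 + ∫(6*y**2*exp(y)) dy.
Step 5. Integrate ∫(6*y**2*exp(y)) dy by parts with u = y**2, dv = (6*exp(y)) dy, so v = 6*exp(y): now 5*y**3*log(y)/6 - 5*y**3/18 + 6*y**2*exp(y) + exp(3*y)/3 + ∫(-12*y*exp(y)) dy.
Step 6. Integrate ∫(-12*y*exp(y)) dy by parts with u = y, dv = (-12*exp(y)) dy, so v = -12*exp(y): now 5*y**3*log(y)/6 - 5*y**3/18 + 6*y**2*exp(y) - 12*y*exp(y) + exp(3*y)/3 + ∫(12*exp(y)) dy.
Step 7. Evaluate the standard form: now 5*y**3*log(y)/6 - 5*y**3/18 + 6*y**2*exp(y) - 12*y*exp(y) + exp(3*y)/3 + 12*exp(y).
Answer: 5*y**3*log(y)/6 - 5*y**3/18 + 6*y**2*exp(y) - 12*y*exp(y) + exp(3*y)/3 + 12*exp(y).


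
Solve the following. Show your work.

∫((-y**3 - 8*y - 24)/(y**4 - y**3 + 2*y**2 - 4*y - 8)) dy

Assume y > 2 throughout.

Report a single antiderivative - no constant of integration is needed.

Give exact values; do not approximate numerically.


Step 1. Decompose ∫((-y**3 - 8*y - 24)/(y**4 - y**3 + 2*y**2 - 4*y - 8)) dy by partial fractions, (-y**3 - 8*y - 24)/(y**4 - y**3 + 2*y**2 - 4*y - 8) = 4/(y**2 + 4) + 1/(y + 1) - 2/(y - 2): now ∫(-2/(y - 2)) dy + ∫(1/(y + 1)) dy + ∫(4/(y**2 + 4)) dy.
Step 2. Evaluate the standard form [assuming y > -1]: now log(y + 1) + ∫(-2/(y - 2)) dy + ∫(4/(y**2 + 4)) dy.
Step 3. Evaluate the standard form [assuming y > 2]: now -2*log(y - 2) + log(y + 1) + ∫(4/(y**2 + 4)) dy.
Step 4. Evaluate the standard form: now -2*log(y - 2) + log(y + 1) + 2*atan(y/2).
Answer: -2*log(y - 2) + log(y + 1) + 2*atan(y/2).


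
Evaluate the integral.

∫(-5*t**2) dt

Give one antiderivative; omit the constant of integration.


Answer: -5*t**3/3.


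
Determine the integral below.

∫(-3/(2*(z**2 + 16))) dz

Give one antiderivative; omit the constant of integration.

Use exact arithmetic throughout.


Answer: -3*atan(z/4)/8.


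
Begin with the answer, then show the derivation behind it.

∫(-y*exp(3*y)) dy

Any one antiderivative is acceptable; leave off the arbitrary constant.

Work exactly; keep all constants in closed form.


The answer is -y*exp(3*y)/3 + exp(3*y)/9.
Step 1. Integrate ∫(-y*exp(3*y)) dy by parts with u = y, dv = (-exp(3*y)) dy, so v = -exp(3*y)/3: now -y*exp(3*y)/3 + ∫(exp(3*y)/3) dy.
Step 2. Evaluate the standard form: now -y*exp(3*y)/3 + exp(3*y)/9.
Answer: -y*exp(3*y)/3 + exp(3*y)/9.


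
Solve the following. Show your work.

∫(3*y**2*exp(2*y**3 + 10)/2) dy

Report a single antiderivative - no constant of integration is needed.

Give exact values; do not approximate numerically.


Step 1. Substitute u = y**3 + 5, turning ∫(3*y**2*exp(2*y**3 + 10)/2) dy into ∫(exp(2*u)/2) du: now ∫(exp(2*u)/2) du.
Step 2. Evaluate the standard form: now exp(2*u)/4.
Step 3. Substitute back u = y**3 + 5: now exp(2*y**3 + 10)/4.
Answer: exp(2*y**3 + 10)/4.


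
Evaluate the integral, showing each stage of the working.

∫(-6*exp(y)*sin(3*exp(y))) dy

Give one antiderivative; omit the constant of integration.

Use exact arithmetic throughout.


Step 1. Substitute u = exp(y), turning ∫(-6*exp(y)*sin(3*exp(y))) dy into ∫(-6*sin(3*u)) du: now ∫(-6*sin(3*u)) du.
Step 2. Evaluate the standard form: now 2*cos(3*u).
Step 3. Substitute back u = exp(y): now 2*cos(3*exp(y)).
Answer: 2*cos(3*exp(y)).


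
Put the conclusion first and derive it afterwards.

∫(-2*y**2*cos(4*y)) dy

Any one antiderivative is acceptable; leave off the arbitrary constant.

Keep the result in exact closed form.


The answer is -y**2*sin(4*y)/2 - y*cos(4*y)/4 + sin(4*y)/16.
Step 1. Integrate ∫(-2*y**2*cos(4*y)) dy by parts with u = y**2, dv = (-2*cos(4*y)) dy, so v = -sin(4*y)/2: now -y**2*sin(4*y)/2 + ∫(y*sin(4*y)) dy.
Step 2. Integrate ∫(y*sin(4*y)) dy by parts with u = y, dv = (sin(4*y)) dy, so v = -cos(4*y)/4: now -y**2*sin(4*y)/2 - y*cos(4*y)/4 + ∫(cos(4*y)/4) dy.
Step 3. Evaluate the standard form: now -y**2*sin(4*y)/2 - y*cos(4*y)/4 + sin(4*y)/16.
Answer: -y**2*sin(4*y)/2 - y*cos(4*y)/4 + sin(4*y)/16.


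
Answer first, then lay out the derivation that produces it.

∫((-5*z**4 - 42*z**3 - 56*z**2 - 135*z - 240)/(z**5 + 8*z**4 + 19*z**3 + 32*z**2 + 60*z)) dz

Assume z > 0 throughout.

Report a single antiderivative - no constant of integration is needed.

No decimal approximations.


The answer is -4*log(z) - 5*log(z + 3) + 4*log(z + 5) + 3*atan(z/2)/2.
Step 1. Decompose ∫((-5*z**4 - 42*z**3 - 56*z**2 - 135*z - 240)/(z**5 + 8*z**4 + 19*z**3 + 32*z**2 + 60*z)) dz by partial fractions, (-5*z**4 - 42*z**3 - 56*z**2 - 135*z - 240)/(z**5 + 8*z**4 + 19*z**3 + 32*z**2 + 60*z) = 3/(z**2 + 4) + 4/(z + 5) - 5/(z + 3) - 4/z: now ∫(-4/z) dz + ∫(-5/(z + 3)) dz + ∫(4/(z + 5)) dz + ∫(3/(z**2 + 4)) dz.
Step 2. Evaluate the standard form [assuming z > -3]: now -5*log(z + 3) + ∫(-4/z) dz + ∫(4/(z + 5)) dz + ∫(3/(z**2 + 4)) dz.
Step 3. Evaluate the standard form [assuming z > 0]: now -4*log(z) - 5*log(z + 3) + ∫(4/(z + 5)) dz + ∫(3/(z**2 + 4)) dz.
Step 4. Evaluate the standard form [assuming z > -5]: now -4*log(z) - 5*log(z + 3) + 4*log(z + 5) + ∫(3/(z**2 + 4)) dz.
Step 5. Evaluate the standard form: now -4*log(z) - 5*log(z + 3) + 4*log(z + 5) + 3*atan(z/2)/2.
Answer: -4*log(z) - 5*log(z + 3) + 4*log(z + 5) + 3*atan(z/2)/2.


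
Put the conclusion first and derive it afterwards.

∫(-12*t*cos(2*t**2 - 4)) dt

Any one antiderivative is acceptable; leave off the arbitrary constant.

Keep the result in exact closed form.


The answer is -3*sin(2*t**2 - 4).
Step 1. Substitute u = t**2 - 2, turning ∫(-12*t*cos(2*t**2 - 4)) dt into ∫(-6*cos(2*u)) du: now ∫(-6*cos(2*u)) du.
Step 2. Evaluate the standard form: now -3*sin(2*u).
Step 3. Substitute back u = t**2 - 2: now -3*sin(2*t**2 - 4).
Answer: -3*sin(2*t**2 - 4).


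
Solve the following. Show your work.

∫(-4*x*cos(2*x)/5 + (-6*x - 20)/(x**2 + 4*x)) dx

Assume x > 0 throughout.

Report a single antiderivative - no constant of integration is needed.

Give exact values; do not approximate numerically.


Step 1. Rewrite: now ∫(-4*x*cos(2*x)/5) dx + ∫((-6*x - 20)/(x**2 + 4*x)) dx.
Step 2. Decompose ∫((-6*x - 20)/(x**2 + 4*x)) dx by partial fractions, (-6*x - 20)/(x**2 + 4*x) = -1/(x + 4) - 5/x: now ∫(-5/x) dx + ∫(-4*x*cos(2*x)/5) dx + ∫(-1/(x + 4)) dx.
Step 3. Evaluate the standard form [assuming x > 0]: now -5*log(x) + ∫(-4*x*cos(2*x)/5) dx + ∫(-1/(x + 4)) dx.
Step 4. Evaluate the standard form [assuming x > -4]: now -5*log(x) - log(x + 4) + ∫(-4*x*cos(2*x)/5) dx.
Step 5. Integrate ∫(-4*x*cos(2*x)/5) dx by parts with u = x, dv = (-4*cos(2*x)/5) dx, so v = -2*sin(2*x)/5: now -2*x*sin(2*x)/5 - 5*log(x) - log(x + 4) + ∫(2*sin(2*x)/5) dx.
Step 6. Evaluate the standard form: now -2*x*sin(2*x)/5 - 5*log(x) - log(x + 4) - cos(2*x)/5.
Answer: -2*x*sin(2*x)/5 - 5*log(x) - log(x + 4) - cos(2*x)/5.


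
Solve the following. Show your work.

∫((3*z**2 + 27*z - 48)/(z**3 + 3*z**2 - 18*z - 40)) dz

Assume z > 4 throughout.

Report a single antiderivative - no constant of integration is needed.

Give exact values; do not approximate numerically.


Step 1. Decompose ∫((3*z**2 + 27*z - 48)/(z**3 + 3*z**2 - 18*z - 40)) dz by partial fractions, (3*z**2 + 27*z - 48)/(z**3 + 3*z**2 - 18*z - 40) = -4/(z + 5) + 5/(z + 2) + 2/(z - 4): now ∫(2/(z - 4)) dz + ∫(5/(z + 2)) dz + ∫(-4/(z + 5)) dz.
Step 2. Evaluate the standard form [assuming z > -2]: now 5*log(z + 2) + ∫(2/(z - 4)) dz + ∫(-4/(z + 5)) dz.
Step 3. Evaluate the standard form [assuming z > 4]: now 2*log(z - 4) + 5*log(z + 2) + ∫(-4/(z + 5)) dz.
Step 4. Evaluate the standard form [assuming z > -5]: now 2*log(z - 4) + 5*log(z + 2) - 4*log(z + 5).
Answer: 2*log(z - 4) + 5*log(z + 2) - 4*log(z + 5).


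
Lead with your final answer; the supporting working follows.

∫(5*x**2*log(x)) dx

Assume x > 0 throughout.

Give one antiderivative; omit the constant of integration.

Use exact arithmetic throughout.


The answer is 5*x**3*log(x)/3 - 5*x**3/9.
Step 1. Integrate ∫(5*x**2*log(x)) dx by parts with u = log(x), dv = (5*x**2) dx, so v = 5*x**3/3 [assuming x > 0]: now 5*x**3*log(x)/3 + ∫(-5*x**2/3) dx.
Step 2. Evaluate the standard form: now 5*x**3*log(x)/3 - 5*x**3/9.
Answer: 5*x**3*log(x)/3 - 5*x**3/9.


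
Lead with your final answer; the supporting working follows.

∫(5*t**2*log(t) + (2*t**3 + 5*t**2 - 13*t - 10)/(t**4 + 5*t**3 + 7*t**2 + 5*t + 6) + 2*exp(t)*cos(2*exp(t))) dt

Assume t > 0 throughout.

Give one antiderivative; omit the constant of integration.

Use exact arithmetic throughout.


The answer is 5*t**3*log(t)/3 - 5*t**3/9 + 4*log(t + 2) - 2*log(t + 3) + sin(2*exp(t)) - 3*atan(t).
Step 1. Rewrite: now ∫(5*t**2*log(t)) dt + ∫((2*t**3 + 5*t**2 - 13*t - 10)/(t**4 + 5*t**3 + 7*t**2 + 5*t + 6)) dt + ∫(2*exp(t)*cos(2*exp(t))) dt.
Step 2. Integrate ∫(5*t**2*log(t)) dt by parts with u = log(t), dv = (5*t**2) dt, so v = 5*t**3/3 [assuming t > 0]: now 5*t**3*log(t)/3 + ∫(-5*t**2/3) dt + ∫((2*t**3 + 5*t**2 - 13*t - 10)/(t**4 + 5*t**3 + 7*t**2 + 5*t + 6)) dt + ∫(2*exp(t)*cos(2*exp(t))) dt.
Step 3. Evaluate the standard form: now 5*t**3*log(t)/3 - 5*t**3/9 + ∫((2*t**3 + 5*t**2 - 13*t - 10)/(t**4 + 5*t**3 + 7*t**2 + 5*t + 6)) dt + ∫(2*exp(t)*cos(2*exp(t))) dt.
Step 4. Decompose ∫((2*t**3 + 5*t**2 - 13*t - 10)/(t**4 + 5*t**3 + 7*t**2 + 5*t + 6)) dt by partial fractions, (2*t**3 + 5*t**2 - 13*t - 10)/(t**4 + 5*t**3 + 7*t**2 + 5*t + 6) = -3/(t**2 + 1) - 2/(t + 3) + 4/(t + 2): now 5*t**3*log(t)/3 - 5*t**3/9 + ∫(2*exp(t)*cos(2*exp(t))) dt + ∫(4/(t + 2)) dt + ∫(-2/(t + 3)) dt + ∫(-3/(t**2 + 1)) dt.
Step 5. Evaluate the standard form [assuming t > -3]: now 5*t**3*log(t)/3 - 5*t**3/9 - 2*log(t + 3) + ∫(2*exp(t)*cos(2*exp(t))) dt + ∫(4/(t + 2)) dt + ∫(-3/(t**2 + 1)) dt.
Step 6. Evaluate the standard form [assuming t > -2]: now 5*t**3*log(t)/3 - 5*t**3/9 + 4*log(t + 2) - 2*log(t + 3) + ∫(2*exp(t)*cos(2*exp(t))) dt + ∫(-3/(t**2 + 1)) dt.
Step 7. Evaluate the standard form: now 5*t**3*log(t)/3 - 5*t**3/9 + 4*log(t + 2) - 2*log(t + 3) - 3*atan(t) + ∫(2*exp(t)*cos(2*exp(t))) dt.
Step 8. Substitute u = exp(t), turning ∫(2*exp(t)*cos(2*exp(t))) dt into ∫(2*cos(2*u)) du: now 5*t**3*log(t)/3 - 5*t**3/9 + 4*log(t + 2) - 2*log(t + 3) - 3*atan(t) + ∫(2*cos(2*u)) du.
Step 9. Evaluate the standard form: now 5*t**3*log(t)/3 - 5*t**3/9 + 4*log(t + 2) - 2*log(t + 3) + sin(2*u) - 3*atan(t).
Step 10. Substitute back u = exp(t): now 5*t**3*log(t)/3 - 5*t**3/9 + 4*log(t + 2) - 2*log(t + 3) + sin(2*exp(t)) - 3*atan(t).
Answer: 5*t**3*log(t)/3 - 5*t**3/9 + 4*log(t + 2) - 2*log(t + 3) + sin(2*exp(t)) - 3*atan(t).


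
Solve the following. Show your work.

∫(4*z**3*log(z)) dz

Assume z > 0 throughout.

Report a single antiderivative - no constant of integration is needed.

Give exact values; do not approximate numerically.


Step 1. Integrate ∫(4*z**3*log(z)) dz by parts with u = log(z), dv = (4*z**3) dz, so v = z**4 [assuming z > 0]: now z**4*log(z) + ∫(-z**3) dz.
Step 2. Evaluate the standard form: now z**4*log(z) - z**4/4.
Answer: z**4*log(z) - z**4/4.


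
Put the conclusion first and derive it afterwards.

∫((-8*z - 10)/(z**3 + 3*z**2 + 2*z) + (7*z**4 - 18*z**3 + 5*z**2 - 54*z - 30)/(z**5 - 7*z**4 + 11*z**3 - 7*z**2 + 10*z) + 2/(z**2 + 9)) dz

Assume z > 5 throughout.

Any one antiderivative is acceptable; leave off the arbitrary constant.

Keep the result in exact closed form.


The answer is -8*log(z) + 5*log(z - 5) + 5*log(z - 2) + 2*log(z + 1) + 3*log(z + 2) + 2*atan(z/3)/3 - 4*atan(z).
Step 1. Rewrite: now ∫((-8*z - 10)/(z**3 + 3*z**2 + 2*z)) dz + ∫((7*z**4 - 18*z**3 + 5*z**2 - 54*z - 30)/(z**5 - 7*z**4 + 11*z**3 - 7*z**2 + 10*z)) dz + ∫(2/(z**2 + 9)) dz.
Step 2. Decompose ∫((7*z**4 - 18*z**3 + 5*z**2 - 54*z - 30)/(z**5 - 7*z**4 + 11*z**3 - 7*z**2 + 10*z)) dz by partial fractions, (7*z**4 - 18*z**3 + 5*z**2 - 54*z - 30)/(z**5 - 7*z**4 + 11*z**3 - 7*z**2 + 10*z) = -4/(z**2 + 1) + 5/(z - 2) + 5/(z - 5) - 3/z: now ∫(-3/z) dz + ∫((-8*z - 10)/(z**3 + 3*z**2 + 2*z)) dz + ∫(5/(z - 5)) dz + ∫(5/(z - 2)) dz + ∫(-4/(z**2 + 1)) dz + ∫(2/(z**2 + 9)) dz.
Step 3. Evaluate the standard form [assuming z > 0]: now -3*log(z) + ∫((-8*z - 10)/(z**3 + 3*z**2 + 2*z)) dz + ∫(5/(z - 5)) dz + ∫(5/(z - 2)) dz + ∫(-4/(z**2 + 1)) dz + ∫(2/(z**2 + 9)) dz.
Step 4. Evaluate the standard form [assuming z > 5]: now -3*log(z) + 5*log(z - 5) + ∫((-8*z - 10)/(z**3 + 3*z**2 + 2*z)) dz + ∫(5/(z - 2)) dz + ∫(-4/(z**2 + 1)) dz + ∫(2/(z**2 + 9)) dz.
Step 5. Evaluate the standard form [assuming z > 2]: now -3*log(z) + 5*log(z - 5) + 5*log(z - 2) + ∫((-8*z - 10)/(z**3 + 3*z**2 + 2*z)) dz + ∫(-4/(z**2 + 1)) dz + ∫(2/(z**2 + 9)) dz.
Step 6. Evaluate the standard form: now -3*log(z) + 5*log(z - 5) + 5*log(z - 2) - 4*atan(z) + ∫((-8*z - 10)/(z**3 + 3*z**2 + 2*z)) dz + ∫(2/(z**2 + 9)) dz.
Step 7. Decompose ∫((-8*z - 10)/(z**3 + 3*z**2 + 2*z)) dz by partial fractions, (-8*z - 10)/(z**3 + 3*z**2 + 2*z) = 3/(z + 2) + 2/(z + 1) - 5/z: now -3*log(z) + 5*log(z - 5) + 5*log(z - 2) - 4*atan(z) + ∫(-5/z) dz + ∫(2/(z + 1)) dz + ∫(3/(z + 2)) dz + ∫(2/(z**2 + 9)) dz.
Step 8. Evaluate the standard form [assuming z > -2]: now -3*log(z) + 5*log(z - 5) + 5*log(z - 2) + 3*log(z + 2) - 4*atan(z) + ∫(-5/z) dz + ∫(2/(z + 1)) dz + ∫(2/(z**2 + 9)) dz.
Step 9. Evaluate the standard form [assuming z > -1]: now -3*log(z) + 5*log(z - 5) + 5*log(z - 2) + 2*log(z + 1) + 3*log(z + 2) - 4*atan(z) + ∫(-5/z) dz + ∫(2/(z**2 + 9)) dz.
Step 10. Evaluate the standard form [assuming z > 0]: now -8*log(z) + 5*log(z - 5) + 5*log(z - 2) + 2*log(z + 1) + 3*log(z + 2) - 4*atan(z) + ∫(2/(z**2 + 9)) dz.
Step 11. Evaluate the standard form: now -8*log(z) + 5*log(z - 5) + 5*log(z - 2) + 2*log(z + 1) + 3*log(z + 2) + 2*atan(z/3)/3 - 4*atan(z).
Answer: -8*log(z) + 5*log(z - 5) + 5*log(z - 2) + 2*log(z + 1) + 3*log(z + 2) + 2*atan(z/3)/3 - 4*atan(z).


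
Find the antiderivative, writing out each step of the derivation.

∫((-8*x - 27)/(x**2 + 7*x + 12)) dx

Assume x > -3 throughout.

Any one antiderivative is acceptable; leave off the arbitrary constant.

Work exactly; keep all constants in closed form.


Step 1. Decompose ∫((-8*x - 27)/(x**2 + 7*x + 12)) dx by partial fractions, (-8*x - 27)/(x**2 + 7*x + 12) = -5/(x + 4) - 3/(x + 3): now ∫(-3/(x + 3)) dx + ∫(-5/(x + 4)) dx.
Step 2. Evaluate the standard form [assuming x > -4]: now -5*log(x + 4) + ∫(-3/(x + 3)) dx.
Step 3. Evaluate the standard form [assuming x > -3]: now -3*log(x + 3) - 5*log(x + 4).
Answer: -3*log(x + 3) - 5*log(x + 4).


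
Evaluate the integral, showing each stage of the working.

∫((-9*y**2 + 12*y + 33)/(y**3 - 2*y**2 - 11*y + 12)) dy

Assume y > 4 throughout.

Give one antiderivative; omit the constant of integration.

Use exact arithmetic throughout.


Step 1. Decompose ∫((-9*y**2 + 12*y + 33)/(y**3 - 2*y**2 - 11*y + 12)) dy by partial fractions, (-9*y**2 + 12*y + 33)/(y**3 - 2*y**2 - 11*y + 12) = -3/(y + 3) - 3/(y - 1) - 3/(y - 4): now ∫(-3/(y - 4)) dy + ∫(-3/(y - 1)) dy + ∫(-3/(y + 3)) dy.
Step 2. Evaluate the standard form [assuming y > -3]: now -3*log(y + 3) + ∫(-3/(y - 4)) dy + ∫(-3/(y - 1)) dy.
Step 3. Evaluate the standard form [assuming y > 4]: now -3*log(y - 4) - 3*log(y + 3) + ∫(-3/(y - 1)) dy.
Step 4. Evaluate the standard form [assuming y > 1]: now -3*log(y - 4) - 3*log(y - 1) - 3*log(y + 3).
Answer: -3*log(y - 4) - 3*log(y - 1) - 3*log(y + 3).


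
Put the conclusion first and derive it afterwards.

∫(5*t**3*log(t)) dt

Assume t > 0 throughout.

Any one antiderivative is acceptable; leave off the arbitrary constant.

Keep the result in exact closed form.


The answer is 5*t**4*log(t)/4 - 5*t**4/16.
Step 1. Integrate ∫(5*t**3*log(t)) dt by parts with u = log(t), dv = (5*t**3) dt, so v = 5*t**4/4 [assuming t > 0]: now 5*t**4*log(t)/4 + ∫(-5*t**3/4) dt.
Step 2. Evaluate the standard form: now 5*t**4*log(t)/4 - 5*t**4/16.
Answer: 5*t**4*log(t)/4 - 5*t**4/16.


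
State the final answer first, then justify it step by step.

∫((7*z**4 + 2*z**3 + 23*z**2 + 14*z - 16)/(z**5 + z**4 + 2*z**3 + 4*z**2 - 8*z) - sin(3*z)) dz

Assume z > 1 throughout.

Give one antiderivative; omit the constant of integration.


The answer is 2*log(z) + 2*log(z - 1) + 3*log(z + 2) + cos(3*z)/3 - atan(z/2)/2.
Step 1. Rewrite: now ∫((7*z**4 + 2*z**3 + 23*z**2 + 14*z - 16)/(z**5 + z**4 + 2*z**3 + 4*z**2 - 8*z)) dz + ∫(-sin(3*z)) dz.
Step 2. Decompose ∫((7*z**4 + 2*z**3 + 23*z**2 + 14*z - 16)/(z**5 + z**4 + 2*z**3 + 4*z**2 - 8*z)) dz by partial fractions, (7*z**4 + 2*z**3 + 23*z**2 + 14*z - 16)/(z**5 + z**4 + 2*z**3 + 4*z**2 - 8*z) = -1/(z**2 + 4) + 3/(z + 2) + 2/(z - 1) + 2/z: now ∫(2/z) dz + ∫(2/(z - 1)) dz + ∫(3/(z + 2)) dz + ∫(-1/(z**2 + 4)) dz + ∫(-sin(3*z)) dz.
Step 3. Evaluate the standard form [assuming z > 0]: now 2*log(z) + ∫(2/(z - 1)) dz + ∫(3/(z + 2)) dz + ∫(-1/(z**2 + 4)) dz + ∫(-sin(3*z)) dz.
Step 4. Evaluate the standard form [assuming z > 1]: now 2*log(z) + 2*log(z - 1) + ∫(3/(z + 2)) dz + ∫(-1/(z**2 + 4)) dz + ∫(-sin(3*z)) dz.
Step 5. Evaluate the standard form [assuming z > -2]: now 2*log(z) + 2*log(z - 1) + 3*log(z + 2) + ∫(-1/(z**2 + 4)) dz + ∫(-sin(3*z)) dz.
Step 6. Evaluate the standard form: now 2*log(z) + 2*log(z - 1) + 3*log(z + 2) - atan(z/2)/2 + ∫(-sin(3*z)) dz.
Step 7. Evaluate the standard form: now 2*log(z) + 2*log(z - 1) + 3*log(z + 2) + cos(3*z)/3 - atan(z/2)/2.
Answer: 2*log(z) + 2*log(z - 1) + 3*log(z + 2) + cos(3*z)/3 - atan(z/2)/2.


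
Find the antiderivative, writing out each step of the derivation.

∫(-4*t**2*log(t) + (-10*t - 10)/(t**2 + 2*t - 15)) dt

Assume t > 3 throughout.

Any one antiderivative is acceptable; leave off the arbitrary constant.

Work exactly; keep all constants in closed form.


Step 1. Rewrite: now ∫(-4*t**2*log(t)) dt + ∫((-10*t - 10)/(t**2 + 2*t - 15)) dt.
Step 2. Integrate ∫(-4*t**2*log(t)) dt by parts with u = log(t), dv = (-4*t**2) dt, so v = -4*t**3/3 [assuming t > 0]: now -4*t**3*log(t)/3 + ∫(4*t**2/3) dt + ∫((-10*t - 10)/(t**2 + 2*t - 15)) dt.
Step 3. Evaluate the standard form: now -4*t**3*log(t)/3 + 4*t**3/9 + ∫((-10*t - 10)/(t**2 + 2*t - 15)) dt.
Step 4. Decompose ∫((-10*t - 10)/(t**2 + 2*t - 15)) dt by partial fractions, (-10*t - 10)/(t**2 + 2*t - 15) = -5/(t + 5) - 5/(t - 3): now -4*t**3*log(t)/3 + 4*t**3/9 + ∫(-5/(t - 3)) dt + ∫(-5/(t + 5)) dt.
Step 5. Evaluate the standard form [assuming t > 3]: now -4*t**3*log(t)/3 + 4*t**3/9 - 5*log(t - 3) + ∫(-5/(t + 5)) dt.
Step 6. Evaluate the standard form [assuming t > -5]: now -4*t**3*log(t)/3 + 4*t**3/9 - 5*log(t - 3) - 5*log(t + 5).
Answer: -4*t**3*log(t)/3 + 4*t**3/9 - 5*log(t - 3) - 5*log(t + 5).


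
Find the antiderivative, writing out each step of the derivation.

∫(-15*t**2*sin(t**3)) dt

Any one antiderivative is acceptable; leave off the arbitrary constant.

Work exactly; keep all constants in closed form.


Step 1. Substitute u = t**3, turning ∫(-15*t**2*sin(t**3)) dt into ∫(-5*sin(u)) du: now ∫(-5*sin(u)) du.
Step 2. Evaluate the standard form: now 5*cos(u).
Step 3. Substitute back u = t**3: now 5*cos(t**3).
Answer: 5*cos(t**3).


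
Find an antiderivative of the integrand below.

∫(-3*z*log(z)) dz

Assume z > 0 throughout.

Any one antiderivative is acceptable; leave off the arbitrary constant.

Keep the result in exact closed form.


Answer: -3*z**2*log(z)/2 + 3*z**2/4.


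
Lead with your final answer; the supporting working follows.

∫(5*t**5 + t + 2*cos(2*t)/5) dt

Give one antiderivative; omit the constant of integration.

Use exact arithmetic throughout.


The answer is 5*t**6/6 + t**2/2 + sin(2*t)/5.
Step 1. Rewrite: now ∫(t) dt + ∫(5*t**5) dt + ∫(2*cos(2*t)/5) dt.
Step 2. Evaluate the standard form: now t**2/2 + ∫(5*t**5) dt + ∫(2*cos(2*t)/5) dt.
Step 3. Evaluate the standard form: now 5*t**6/6 + t**2/2 + ∫(2*cos(2*t)/5) dt.
Step 4. Evaluate the standard form: now 5*t**6/6 + t**2/2 + sin(2*t)/5.
Answer: 5*t**6/6 + t**2/2 + sin(2*t)/5.


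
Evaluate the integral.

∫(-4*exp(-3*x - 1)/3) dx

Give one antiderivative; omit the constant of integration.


Answer: 4*exp(-3*x - 1)/9.


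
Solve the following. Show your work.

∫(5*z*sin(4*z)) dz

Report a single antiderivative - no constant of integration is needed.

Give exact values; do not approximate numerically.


Step 1. Integrate ∫(5*z*sin(4*z)) dz by parts with u = z, dv = (5*sin(4*z)) dz, so v = -5*cos(4*z)/4: now -5*z*cos(4*z)/4 + ∫(5*cos(4*z)/4) dz.
Step 2. Evaluate the standard form: now -5*z*cos(4*z)/4 + 5*sin(4*z)/16.
Answer: -5*z*cos(4*z)/4 + 5*sin(4*z)/16.


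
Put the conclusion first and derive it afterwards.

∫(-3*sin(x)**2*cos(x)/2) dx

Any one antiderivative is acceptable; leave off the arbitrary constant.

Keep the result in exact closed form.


The answer is -sin(x)**3/2.
Step 1. Substitute u = sin(x), turning ∫(-3*sin(x)**2*cos(x)/2) dx into ∫(-3*u**2/2) du: now ∫(-3*u**2/2) du.
Step 2. Evaluate the standard form: now -u**3/2.
Step 3. Substitute back u = sin(x): now -sin(x)**3/2.
Answer: -sin(x)**3/2.
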